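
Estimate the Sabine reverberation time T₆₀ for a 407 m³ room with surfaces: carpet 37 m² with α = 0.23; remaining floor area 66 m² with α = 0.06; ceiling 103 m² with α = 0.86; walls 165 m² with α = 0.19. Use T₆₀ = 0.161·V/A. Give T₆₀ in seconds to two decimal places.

Summing Sᵢαᵢ: 37·0.23 + 66·0.06 + 103·0.86 + 165·0.19 = 132.40 m².
T₆₀ = 0.161 × 407 / 132.40 = 0.495 s.

0.49 s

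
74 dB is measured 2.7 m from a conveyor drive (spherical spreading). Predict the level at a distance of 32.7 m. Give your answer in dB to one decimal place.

52.3 dB

For a point source, L₂ = L₁ − 20·log₁₀(r₂/r₁).
L₂ = 74 − 20·log₁₀(32.7/2.7) = 74 − 21.664 = 52.34 dB.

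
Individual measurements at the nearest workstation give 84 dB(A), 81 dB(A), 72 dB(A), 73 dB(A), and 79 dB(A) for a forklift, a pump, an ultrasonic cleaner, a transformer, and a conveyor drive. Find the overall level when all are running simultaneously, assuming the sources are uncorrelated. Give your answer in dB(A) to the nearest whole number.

87 dB(A)

For uncorrelated sources the intensities add, so convert each level to linear form, sum, and take 10·log₁₀ of the total.
Σ 10^(L/10) = 10^(84/10) + 10^(81/10) + 10^(72/10) + 10^(73/10) + 10^(79/10) = 4.923e+08.
L_total = 10·log₁₀(4.923e+08) = 86.92 dB(A).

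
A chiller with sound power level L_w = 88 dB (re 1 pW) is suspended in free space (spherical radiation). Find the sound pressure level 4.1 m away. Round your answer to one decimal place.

64.8 dB

Free-field spherical radiation: L_p = L_w − 10·log₁₀(4π·r²), r = 4.1 m.
4π·r² = 211.2 m², 10·log₁₀ of that is 23.248 dB.
L_p = 88 − 23.248 = 64.75 dB.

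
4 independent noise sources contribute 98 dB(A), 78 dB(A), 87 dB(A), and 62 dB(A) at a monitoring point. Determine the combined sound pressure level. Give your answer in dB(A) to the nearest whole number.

98 dB(A)

For uncorrelated sources the intensities add, so convert each level to linear form, sum, and take 10·log₁₀ of the total.
Σ 10^(L/10) = 10^(98/10) + 10^(78/10) + 10^(87/10) + 10^(62/10) = 6.875e+09.
L_total = 10·log₁₀(6.875e+09) = 98.37 dB(A).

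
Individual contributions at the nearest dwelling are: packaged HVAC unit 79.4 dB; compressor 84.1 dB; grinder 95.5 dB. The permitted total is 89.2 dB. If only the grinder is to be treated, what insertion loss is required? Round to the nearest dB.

Fixed contribution from the other sources: Σ 10^(L/10) = 10^(79.4/10) + 10^(84.1/10) = 3.441e+08 (85.37 dB).
To meet 89.2 dB overall, the treated grinder may contribute at most 10^(89.2/10) − 3.441e+08 = 4.876e+08, i.e. 86.88 dB.
So the grinder must be reduced from 95.5 to 86.88 dB: IL = 8.62 dB.

9 dB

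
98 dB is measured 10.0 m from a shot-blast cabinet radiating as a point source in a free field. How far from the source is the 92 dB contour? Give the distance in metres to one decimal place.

The 6.0 dB drop corresponds to a distance ratio of 10^(6.0/20) for a point source.
r₂ = 10.0·10^((98−92)/20) = 10.0·10^(6.0/20) = 19.95 m.

20.0 m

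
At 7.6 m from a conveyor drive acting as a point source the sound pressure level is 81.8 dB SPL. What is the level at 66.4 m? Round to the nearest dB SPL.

For a point source, L₂ = L₁ − 20·log₁₀(r₂/r₁).
L₂ = 81.8 − 20·log₁₀(66.4/7.6) = 81.8 − 18.827 = 62.97 dB SPL.

63 dB SPL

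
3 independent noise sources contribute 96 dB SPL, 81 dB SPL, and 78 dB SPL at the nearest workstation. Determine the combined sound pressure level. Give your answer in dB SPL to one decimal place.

Incoherent sources combine by intensity addition: L_total = 10·log₁₀(Σ 10^(L_i/10)).
Σ 10^(L/10) = 10^(96/10) + 10^(81/10) + 10^(78/10) = 4.170e+09.
L_total = 10·log₁₀(4.170e+09) = 96.20 dB SPL.

96.2 dB SPL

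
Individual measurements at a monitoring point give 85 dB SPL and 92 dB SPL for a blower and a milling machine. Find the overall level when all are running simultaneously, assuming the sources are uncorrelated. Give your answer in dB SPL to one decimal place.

92.8 dB SPL

Incoherent sources combine by intensity addition: L_total = 10·log₁₀(Σ 10^(L_i/10)).
Σ 10^(L/10) = 10^(85/10) + 10^(92/10) = 1.901e+09.
L_total = 10·log₁₀(1.901e+09) = 92.79 dB SPL.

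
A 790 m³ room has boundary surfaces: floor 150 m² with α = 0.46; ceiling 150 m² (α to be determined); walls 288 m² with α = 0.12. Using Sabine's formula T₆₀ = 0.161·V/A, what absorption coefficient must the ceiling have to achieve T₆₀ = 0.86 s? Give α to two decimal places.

A = 0.161·V/T₆₀ = 0.161·790/0.86 = 147.90 m² sabins.
Absorption from the other surfaces = 150·0.46 + 288·0.12 = 103.56 m², so the ceiling must supply 44.34 m² over 150 m².
α = 44.34/150 = 0.296.

0.30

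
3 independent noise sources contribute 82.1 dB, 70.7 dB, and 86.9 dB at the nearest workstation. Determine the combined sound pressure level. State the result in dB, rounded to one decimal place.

Incoherent sources combine by intensity addition: L_total = 10·log₁₀(Σ 10^(L_i/10)).
Σ 10^(L/10) = 10^(82.1/10) + 10^(70.7/10) + 10^(86.9/10) = 6.637e+08.
L_total = 10·log₁₀(6.637e+08) = 88.22 dB.

88.2 dB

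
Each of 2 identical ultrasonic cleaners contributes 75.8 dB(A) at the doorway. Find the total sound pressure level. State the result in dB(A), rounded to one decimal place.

78.8 dB(A)

L_total = L₁ + 10·log₁₀ N for N identical incoherent sources.
L_total = 75.8 + 10·log₁₀(2) = 75.8 + 3.010 = 78.81 dB(A).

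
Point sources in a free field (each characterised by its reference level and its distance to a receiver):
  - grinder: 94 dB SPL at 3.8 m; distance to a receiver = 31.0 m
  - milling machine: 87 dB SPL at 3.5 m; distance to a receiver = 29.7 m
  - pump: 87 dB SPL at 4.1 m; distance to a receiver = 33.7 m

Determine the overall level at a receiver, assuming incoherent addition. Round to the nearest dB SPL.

Apply inverse-square spreading to bring every level to the receiver, then sum 10^(L/10).
grinder: 94 − 20·log₁₀(31.0/3.8) = 94 − 18.23 = 75.77 dB SPL.
milling machine: 87 − 20·log₁₀(29.7/3.5) = 87 − 18.57 = 68.43 dB SPL.
pump: 87 − 20·log₁₀(33.7/4.1) = 87 − 18.30 = 68.70 dB SPL.
Σ 10^(L/10) = 5.212e+07 → L_total = 10·log₁₀(5.212e+07) = 77.17 dB SPL.

77 dB SPL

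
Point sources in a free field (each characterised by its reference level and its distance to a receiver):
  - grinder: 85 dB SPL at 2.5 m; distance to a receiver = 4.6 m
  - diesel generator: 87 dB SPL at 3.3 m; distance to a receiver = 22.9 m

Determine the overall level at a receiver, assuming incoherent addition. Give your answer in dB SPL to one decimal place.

80.2 dB SPL

Apply inverse-square spreading to bring every level to the receiver, then sum 10^(L/10).
grinder: 85 − 20·log₁₀(4.6/2.5) = 85 − 5.30 = 79.70 dB SPL.
diesel generator: 87 − 20·log₁₀(22.9/3.3) = 87 − 16.83 = 70.17 dB SPL.
Σ 10^(L/10) = 1.038e+08 → L_total = 10·log₁₀(1.038e+08) = 80.16 dB SPL.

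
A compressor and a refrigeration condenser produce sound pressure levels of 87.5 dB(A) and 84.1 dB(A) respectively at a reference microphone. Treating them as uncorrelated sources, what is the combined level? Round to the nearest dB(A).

Incoherent sources combine by intensity addition: L_total = 10·log₁₀(Σ 10^(L_i/10)).
Σ 10^(L/10) = 10^(87.5/10) + 10^(84.1/10) = 8.194e+08.
L_total = 10·log₁₀(8.194e+08) = 89.13 dB(A).

89 dB(A)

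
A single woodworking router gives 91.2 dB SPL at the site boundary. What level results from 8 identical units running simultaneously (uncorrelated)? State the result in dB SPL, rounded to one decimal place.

L_total = L₁ + 10·log₁₀ N for N identical incoherent sources.
L_total = 91.2 + 10·log₁₀(8) = 91.2 + 9.031 = 100.23 dB SPL.

100.2 dB SPL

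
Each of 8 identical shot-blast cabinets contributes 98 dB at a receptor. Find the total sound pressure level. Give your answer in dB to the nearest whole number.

107 dB

L_total = L₁ + 10·log₁₀ N for N identical incoherent sources.
L_total = 98 + 10·log₁₀(8) = 98 + 9.031 = 107.03 dB.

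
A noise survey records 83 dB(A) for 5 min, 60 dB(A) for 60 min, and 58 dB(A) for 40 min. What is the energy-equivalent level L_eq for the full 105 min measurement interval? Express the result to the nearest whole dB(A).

70 dB(A)

The energy average is taken in the linear domain: L_eq = 10·log₁₀[(Σ tᵢ·10^(Lᵢ/10))/T], T = 105 min.
Σ tᵢ·10^(Lᵢ/10) = 5·10^(83/10) + 60·10^(60/10) + 40·10^(58/10) = 1.083e+09.
L_eq = 10·log₁₀(1.083e+09/105) = 70.13 dB(A).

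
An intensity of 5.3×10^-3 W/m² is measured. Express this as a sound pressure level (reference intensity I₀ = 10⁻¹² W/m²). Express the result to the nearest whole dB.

97 dB

L = 10·log₁₀(I/I₀) = 10·log₁₀(5.3×10^-3/10⁻¹²) = 10·log₁₀(5.3×10^9).
L = 10·(0.7243 + 9) = 97.24 dB.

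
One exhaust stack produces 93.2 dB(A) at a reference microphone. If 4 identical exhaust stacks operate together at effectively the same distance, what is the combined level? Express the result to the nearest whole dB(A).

99 dB(A)

With 4 equal, uncorrelated contributions the intensity is 4× that of one unit, giving a rise of 10·log₁₀ 4.
L_total = 93.2 + 10·log₁₀(4) = 93.2 + 6.021 = 99.22 dB(A).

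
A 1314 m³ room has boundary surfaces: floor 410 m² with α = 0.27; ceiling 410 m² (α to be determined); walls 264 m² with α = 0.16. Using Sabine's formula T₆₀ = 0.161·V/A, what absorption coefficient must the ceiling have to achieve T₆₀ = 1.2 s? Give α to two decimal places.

Required total absorption A = 0.161·1314/1.2 = 176.30 m².
Absorption from the other surfaces = 410·0.27 + 264·0.16 = 152.94 m², so the ceiling must supply 23.36 m² over 410 m².
α = 23.36/410 = 0.057.

0.06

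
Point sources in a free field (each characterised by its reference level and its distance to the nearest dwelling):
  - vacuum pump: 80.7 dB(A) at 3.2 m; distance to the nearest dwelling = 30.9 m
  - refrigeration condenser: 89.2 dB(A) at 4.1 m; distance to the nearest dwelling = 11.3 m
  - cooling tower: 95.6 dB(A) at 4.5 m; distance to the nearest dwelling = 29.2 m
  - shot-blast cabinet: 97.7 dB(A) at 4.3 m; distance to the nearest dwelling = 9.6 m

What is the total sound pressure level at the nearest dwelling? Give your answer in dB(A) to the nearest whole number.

Propagate each source to the receiver with L = L_ref − 20·log₁₀(r/r_ref), then add intensities.
vacuum pump: 80.7 − 20·log₁₀(30.9/3.2) = 80.7 − 19.70 = 61.00 dB(A).
refrigeration condenser: 89.2 − 20·log₁₀(11.3/4.1) = 89.2 − 8.81 = 80.39 dB(A).
cooling tower: 95.6 − 20·log₁₀(29.2/4.5) = 95.6 − 16.24 = 79.36 dB(A).
shot-blast cabinet: 97.7 − 20·log₁₀(9.6/4.3) = 97.7 − 6.98 = 90.72 dB(A).
Σ 10^(L/10) = 1.378e+09 → L_total = 10·log₁₀(1.378e+09) = 91.39 dB(A).

91 dB(A)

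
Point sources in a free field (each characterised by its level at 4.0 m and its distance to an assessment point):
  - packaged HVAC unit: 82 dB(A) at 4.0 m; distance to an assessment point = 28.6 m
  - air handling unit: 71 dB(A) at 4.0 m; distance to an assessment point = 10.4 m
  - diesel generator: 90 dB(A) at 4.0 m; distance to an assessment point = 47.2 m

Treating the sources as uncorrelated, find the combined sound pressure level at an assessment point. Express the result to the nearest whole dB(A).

71 dB(A)

Apply inverse-square spreading to bring every level to the receiver, then sum 10^(L/10).
packaged HVAC unit: 82 − 20·log₁₀(28.6/4.0) = 82 − 17.09 = 64.91 dB(A).
air handling unit: 71 − 20·log₁₀(10.4/4.0) = 71 − 8.30 = 62.70 dB(A).
diesel generator: 90 − 20·log₁₀(47.2/4.0) = 90 − 21.44 = 68.56 dB(A).
Σ 10^(L/10) = 1.214e+07 → L_total = 10·log₁₀(1.214e+07) = 70.84 dB(A).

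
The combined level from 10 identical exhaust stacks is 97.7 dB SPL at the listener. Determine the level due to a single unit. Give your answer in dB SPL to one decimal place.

87.7 dB SPL

10 equal contributions raise the level by 10·log₁₀ 10 = 10.000 dB, so each unit alone gives 97.7 − 10.000.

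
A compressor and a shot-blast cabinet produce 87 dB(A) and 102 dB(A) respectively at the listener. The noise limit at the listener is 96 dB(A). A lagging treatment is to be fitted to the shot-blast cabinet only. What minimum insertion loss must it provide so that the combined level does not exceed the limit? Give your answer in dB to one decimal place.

6.6 dB

The untreated sources together contribute 10^(87/10) = 5.012e+08, i.e. 87.00 dB(A).
To meet 96 dB(A) overall, the treated shot-blast cabinet may contribute at most 10^(96/10) − 5.012e+08 = 3.480e+09, i.e. 95.42 dB(A).
So the shot-blast cabinet must be reduced from 102 to 95.42 dB(A): IL = 6.58 dB.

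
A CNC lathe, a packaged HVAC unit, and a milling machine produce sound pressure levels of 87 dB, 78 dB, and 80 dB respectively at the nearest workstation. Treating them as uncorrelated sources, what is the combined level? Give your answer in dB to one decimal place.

88.2 dB

For uncorrelated sources the intensities add, so convert each level to linear form, sum, and take 10·log₁₀ of the total.
Σ 10^(L/10) = 10^(87/10) + 10^(78/10) + 10^(80/10) = 6.643e+08.
L_total = 10·log₁₀(6.643e+08) = 88.22 dB.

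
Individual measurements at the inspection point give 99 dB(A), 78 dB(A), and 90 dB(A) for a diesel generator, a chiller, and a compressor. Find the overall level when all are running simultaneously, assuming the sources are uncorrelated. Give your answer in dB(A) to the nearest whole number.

100 dB(A)

Incoherent sources combine by intensity addition: L_total = 10·log₁₀(Σ 10^(L_i/10)).
Σ 10^(L/10) = 10^(99/10) + 10^(78/10) + 10^(90/10) = 9.006e+09.
L_total = 10·log₁₀(9.006e+09) = 99.55 dB(A).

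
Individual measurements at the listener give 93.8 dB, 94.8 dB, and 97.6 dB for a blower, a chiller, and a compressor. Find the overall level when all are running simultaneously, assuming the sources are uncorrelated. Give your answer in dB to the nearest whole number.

100 dB

Incoherent sources combine by intensity addition: L_total = 10·log₁₀(Σ 10^(L_i/10)).
Σ 10^(L/10) = 10^(93.8/10) + 10^(94.8/10) + 10^(97.6/10) = 1.117e+10.
L_total = 10·log₁₀(1.117e+10) = 100.48 dB.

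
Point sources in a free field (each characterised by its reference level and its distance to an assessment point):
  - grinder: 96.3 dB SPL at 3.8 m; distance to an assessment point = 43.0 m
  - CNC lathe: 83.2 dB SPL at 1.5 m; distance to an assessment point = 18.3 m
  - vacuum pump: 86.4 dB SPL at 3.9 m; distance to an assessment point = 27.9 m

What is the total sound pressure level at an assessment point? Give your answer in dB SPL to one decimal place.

Propagate each source to the receiver with L = L_ref − 20·log₁₀(r/r_ref), then add intensities.
grinder: 96.3 − 20·log₁₀(43.0/3.8) = 96.3 − 21.07 = 75.23 dB SPL.
CNC lathe: 83.2 − 20·log₁₀(18.3/1.5) = 83.2 − 21.73 = 61.47 dB SPL.
vacuum pump: 86.4 − 20·log₁₀(27.9/3.9) = 86.4 − 17.09 = 69.31 dB SPL.
Σ 10^(L/10) = 4.325e+07 → L_total = 10·log₁₀(4.325e+07) = 76.36 dB SPL.

76.4 dB SPL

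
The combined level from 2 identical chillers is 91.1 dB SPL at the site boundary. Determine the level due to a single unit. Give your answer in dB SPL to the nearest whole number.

For N identical incoherent sources L_total = L₁ + 10·log₁₀ N, so L₁ = 91.1 − 10·log₁₀(2) = 91.1 − 3.010.

88 dB SPL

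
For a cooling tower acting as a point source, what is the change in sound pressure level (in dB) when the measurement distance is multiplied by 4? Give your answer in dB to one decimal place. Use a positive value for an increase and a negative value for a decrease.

-12.0 dB

Point-source spreading: ΔL = −20·log₁₀(r₂/r₁).
ΔL = −20·log₁₀(4) = -12.04 dB.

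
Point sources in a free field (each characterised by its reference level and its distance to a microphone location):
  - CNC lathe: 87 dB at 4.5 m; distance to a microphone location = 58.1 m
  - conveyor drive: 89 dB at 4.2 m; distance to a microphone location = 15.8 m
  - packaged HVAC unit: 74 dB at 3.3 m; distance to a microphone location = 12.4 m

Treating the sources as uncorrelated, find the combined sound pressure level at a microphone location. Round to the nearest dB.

Propagate each source to the receiver with L = L_ref − 20·log₁₀(r/r_ref), then add intensities.
CNC lathe: 87 − 20·log₁₀(58.1/4.5) = 87 − 22.22 = 64.78 dB.
conveyor drive: 89 − 20·log₁₀(15.8/4.2) = 89 − 11.51 = 77.49 dB.
packaged HVAC unit: 74 − 20·log₁₀(12.4/3.3) = 74 − 11.50 = 62.50 dB.
Σ 10^(L/10) = 6.091e+07 → L_total = 10·log₁₀(6.091e+07) = 77.85 dB.

78 dB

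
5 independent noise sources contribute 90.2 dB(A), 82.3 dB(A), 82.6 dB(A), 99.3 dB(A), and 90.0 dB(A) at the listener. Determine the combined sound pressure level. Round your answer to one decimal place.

For uncorrelated sources the intensities add, so convert each level to linear form, sum, and take 10·log₁₀ of the total.
Σ 10^(L/10) = 10^(90.2/10) + 10^(82.3/10) + 10^(82.6/10) + 10^(99.3/10) + 10^(90.0/10) = 1.091e+10.
L_total = 10·log₁₀(1.091e+10) = 100.38 dB(A).

100.4 dB(A)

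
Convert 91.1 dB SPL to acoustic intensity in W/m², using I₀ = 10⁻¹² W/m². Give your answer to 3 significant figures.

0.00129 W/m²

I/I₀ = 10^(91.1/10) = 1.288e+09, so I = 1.288e+09 × 10⁻¹² W/m².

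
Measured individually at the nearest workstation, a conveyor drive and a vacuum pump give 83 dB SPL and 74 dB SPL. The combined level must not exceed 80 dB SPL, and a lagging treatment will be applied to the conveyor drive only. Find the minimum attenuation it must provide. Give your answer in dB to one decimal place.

Fixed contribution from the other source: Σ 10^(L/10) = 10^(74/10) = 2.512e+07 (74.00 dB SPL).
To meet 80 dB SPL overall, the treated conveyor drive may contribute at most 10^(80/10) − 2.512e+07 = 7.488e+07, i.e. 78.74 dB SPL.
Required insertion loss = 83 − 78.74 = 4.26 dB.

4.3 dB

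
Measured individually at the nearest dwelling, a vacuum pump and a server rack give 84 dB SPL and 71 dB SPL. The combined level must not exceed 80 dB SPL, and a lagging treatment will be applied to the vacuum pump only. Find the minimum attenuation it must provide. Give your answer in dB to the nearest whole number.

The untreated sources together contribute 10^(71/10) = 1.259e+07, i.e. 71.00 dB SPL.
To meet 80 dB SPL overall, the treated vacuum pump may contribute at most 10^(80/10) − 1.259e+07 = 8.741e+07, i.e. 79.42 dB SPL.
So the vacuum pump must be reduced from 84 to 79.42 dB SPL: IL = 4.58 dB.

5 dB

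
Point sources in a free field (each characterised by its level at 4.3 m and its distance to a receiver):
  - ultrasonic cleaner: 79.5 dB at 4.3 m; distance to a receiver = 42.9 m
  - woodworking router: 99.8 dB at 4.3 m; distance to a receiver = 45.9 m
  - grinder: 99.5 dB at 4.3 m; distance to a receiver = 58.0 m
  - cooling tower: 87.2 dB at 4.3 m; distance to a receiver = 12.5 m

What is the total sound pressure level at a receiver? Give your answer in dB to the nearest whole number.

83 dB

Apply inverse-square spreading to bring every level to the receiver, then sum 10^(L/10).
ultrasonic cleaner: 79.5 − 20·log₁₀(42.9/4.3) = 79.5 − 19.98 = 59.52 dB.
woodworking router: 99.8 − 20·log₁₀(45.9/4.3) = 99.8 − 20.57 = 79.23 dB.
grinder: 99.5 − 20·log₁₀(58.0/4.3) = 99.5 − 22.60 = 76.90 dB.
cooling tower: 87.2 − 20·log₁₀(12.5/4.3) = 87.2 − 9.27 = 77.93 dB.
Σ 10^(L/10) = 1.958e+08 → L_total = 10·log₁₀(1.958e+08) = 82.92 dB.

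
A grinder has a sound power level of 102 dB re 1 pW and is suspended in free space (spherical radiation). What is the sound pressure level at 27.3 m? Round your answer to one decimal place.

Free-field spherical radiation: L_p = L_w − 10·log₁₀(4π·r²), r = 27.3 m.
4π·r² = 9366 m², 10·log₁₀ of that is 39.715 dB.
L_p = 102 − 39.715 = 62.28 dB.

62.3 dB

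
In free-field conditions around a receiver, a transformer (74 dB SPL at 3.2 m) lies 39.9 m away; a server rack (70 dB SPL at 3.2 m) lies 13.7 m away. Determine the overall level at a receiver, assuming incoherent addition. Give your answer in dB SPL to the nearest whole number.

58 dB SPL

Propagate each source to the receiver with L = L_ref − 20·log₁₀(r/r_ref), then add intensities.
transformer: 74 − 20·log₁₀(39.9/3.2) = 74 − 21.92 = 52.08 dB SPL.
server rack: 70 − 20·log₁₀(13.7/3.2) = 70 − 12.63 = 57.37 dB SPL.
Σ 10^(L/10) = 7.071e+05 → L_total = 10·log₁₀(7.071e+05) = 58.50 dB SPL.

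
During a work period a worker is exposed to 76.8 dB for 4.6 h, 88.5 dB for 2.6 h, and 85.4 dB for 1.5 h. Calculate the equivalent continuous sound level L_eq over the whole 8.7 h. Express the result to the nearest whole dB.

L_eq = 10·log₁₀[(1/T)·Σ tᵢ·10^(Lᵢ/10)] with T = 8.7 h.
Σ tᵢ·10^(Lᵢ/10) = 4.6·10^(76.8/10) + 2.6·10^(88.5/10) + 1.5·10^(85.4/10) = 2.581e+09.
L_eq = 10·log₁₀(2.581e+09/8.7) = 84.72 dB.

85 dB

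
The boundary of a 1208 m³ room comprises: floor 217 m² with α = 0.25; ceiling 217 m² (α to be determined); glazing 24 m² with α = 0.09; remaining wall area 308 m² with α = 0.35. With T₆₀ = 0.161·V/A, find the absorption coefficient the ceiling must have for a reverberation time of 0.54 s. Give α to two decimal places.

0.90

Required total absorption A = 0.161·1208/0.54 = 360.16 m².
Absorption from the other surfaces = 217·0.25 + 24·0.09 + 308·0.35 = 164.21 m², so the ceiling must supply 195.95 m² over 217 m².
α = 195.95/217 = 0.903.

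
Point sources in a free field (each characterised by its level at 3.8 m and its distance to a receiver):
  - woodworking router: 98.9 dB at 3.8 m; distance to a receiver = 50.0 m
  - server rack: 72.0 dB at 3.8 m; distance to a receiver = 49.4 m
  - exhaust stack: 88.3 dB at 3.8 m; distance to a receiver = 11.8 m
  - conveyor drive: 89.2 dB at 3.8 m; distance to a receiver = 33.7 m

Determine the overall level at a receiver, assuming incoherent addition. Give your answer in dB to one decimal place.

Apply inverse-square spreading to bring every level to the receiver, then sum 10^(L/10).
woodworking router: 98.9 − 20·log₁₀(50.0/3.8) = 98.9 − 22.38 = 76.52 dB.
server rack: 72.0 − 20·log₁₀(49.4/3.8) = 72.0 − 22.28 = 49.72 dB.
exhaust stack: 88.3 − 20·log₁₀(11.8/3.8) = 88.3 − 9.84 = 78.46 dB.
conveyor drive: 89.2 − 20·log₁₀(33.7/3.8) = 89.2 − 18.96 = 70.24 dB.
Σ 10^(L/10) = 1.256e+08 → L_total = 10·log₁₀(1.256e+08) = 80.99 dB.

81.0 dB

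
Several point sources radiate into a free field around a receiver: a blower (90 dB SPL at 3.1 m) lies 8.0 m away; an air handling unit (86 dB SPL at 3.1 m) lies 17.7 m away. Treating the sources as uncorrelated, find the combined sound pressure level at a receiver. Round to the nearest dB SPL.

82 dB SPL

Propagate each source to the receiver with L = L_ref − 20·log₁₀(r/r_ref), then add intensities.
blower: 90 − 20·log₁₀(8.0/3.1) = 90 − 8.23 = 81.77 dB SPL.
air handling unit: 86 − 20·log₁₀(17.7/3.1) = 86 − 15.13 = 70.87 dB SPL.
Σ 10^(L/10) = 1.624e+08 → L_total = 10·log₁₀(1.624e+08) = 82.11 dB SPL.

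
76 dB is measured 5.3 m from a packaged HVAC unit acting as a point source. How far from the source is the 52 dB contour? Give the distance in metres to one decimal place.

84.0 m

Point-source spreading drops the level by 20·log₁₀(r₂/r₁); inverting, r₂/r₁ = 10^(ΔL/20).
r₂ = 5.3·10^((76−52)/20) = 5.3·10^(24.0/20) = 84.00 m.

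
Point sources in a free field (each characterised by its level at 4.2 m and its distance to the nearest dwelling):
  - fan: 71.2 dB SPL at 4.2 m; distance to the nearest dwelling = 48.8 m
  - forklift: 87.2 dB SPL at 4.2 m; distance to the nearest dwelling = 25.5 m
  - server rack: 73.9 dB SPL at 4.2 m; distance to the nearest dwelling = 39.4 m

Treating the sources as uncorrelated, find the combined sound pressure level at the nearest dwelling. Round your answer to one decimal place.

First find each source's level at the receiver (point-source: −20·log₁₀(r/r_ref)), then combine on an intensity basis.
fan: 71.2 − 20·log₁₀(48.8/4.2) = 71.2 − 21.30 = 49.90 dB SPL.
forklift: 87.2 − 20·log₁₀(25.5/4.2) = 87.2 − 15.67 = 71.53 dB SPL.
server rack: 73.9 − 20·log₁₀(39.4/4.2) = 73.9 − 19.44 = 54.46 dB SPL.
Σ 10^(L/10) = 1.461e+07 → L_total = 10·log₁₀(1.461e+07) = 71.65 dB SPL.

71.6 dB SPL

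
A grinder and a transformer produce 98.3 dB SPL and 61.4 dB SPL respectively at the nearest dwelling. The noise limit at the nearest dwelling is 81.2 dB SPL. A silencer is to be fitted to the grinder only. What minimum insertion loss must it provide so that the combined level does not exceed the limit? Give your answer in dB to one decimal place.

17.1 dB

Fixed contribution from the other source: Σ 10^(L/10) = 10^(61.4/10) = 1.380e+06 (61.40 dB SPL).
To meet 81.2 dB SPL overall, the treated grinder may contribute at most 10^(81.2/10) − 1.380e+06 = 1.304e+08, i.e. 81.15 dB SPL.
Required insertion loss = 98.3 − 81.15 = 17.15 dB.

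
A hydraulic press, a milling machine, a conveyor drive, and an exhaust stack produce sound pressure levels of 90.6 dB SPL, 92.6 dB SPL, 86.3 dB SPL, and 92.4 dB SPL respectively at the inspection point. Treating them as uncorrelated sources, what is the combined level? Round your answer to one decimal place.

97.1 dB SPL

For uncorrelated sources the intensities add, so convert each level to linear form, sum, and take 10·log₁₀ of the total.
Σ 10^(L/10) = 10^(90.6/10) + 10^(92.6/10) + 10^(86.3/10) + 10^(92.4/10) = 5.132e+09.
L_total = 10·log₁₀(5.132e+09) = 97.10 dB SPL.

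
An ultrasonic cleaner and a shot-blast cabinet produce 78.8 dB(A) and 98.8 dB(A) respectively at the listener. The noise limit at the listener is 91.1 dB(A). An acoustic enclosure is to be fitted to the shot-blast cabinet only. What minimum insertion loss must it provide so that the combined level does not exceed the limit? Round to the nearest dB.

The untreated sources together contribute 10^(78.8/10) = 7.586e+07, i.e. 78.80 dB(A).
To meet 91.1 dB(A) overall, the treated shot-blast cabinet may contribute at most 10^(91.1/10) − 7.586e+07 = 1.212e+09, i.e. 90.84 dB(A).
So the shot-blast cabinet must be reduced from 98.8 to 90.84 dB(A): IL = 7.96 dB.

8 dB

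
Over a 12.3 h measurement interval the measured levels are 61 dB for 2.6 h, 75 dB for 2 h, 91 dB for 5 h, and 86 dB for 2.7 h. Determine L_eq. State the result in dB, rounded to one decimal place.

87.8 dB

Weight each interval's intensity by its duration and average over T = 12.3 h:
Σ tᵢ·10^(Lᵢ/10) = 2.6·10^(61/10) + 2·10^(75/10) + 5·10^(91/10) + 2.7·10^(86/10) = 7.436e+09.
L_eq = 10·log₁₀(7.436e+09/12.3) = 87.81 dB.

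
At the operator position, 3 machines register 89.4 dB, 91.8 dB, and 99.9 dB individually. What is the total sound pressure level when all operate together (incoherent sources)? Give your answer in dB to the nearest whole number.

Incoherent sources combine by intensity addition: L_total = 10·log₁₀(Σ 10^(L_i/10)).
Σ 10^(L/10) = 10^(89.4/10) + 10^(91.8/10) + 10^(99.9/10) = 1.216e+10.
L_total = 10·log₁₀(1.216e+10) = 100.85 dB.

101 dB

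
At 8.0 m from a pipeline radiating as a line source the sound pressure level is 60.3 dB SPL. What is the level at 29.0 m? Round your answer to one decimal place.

For a line source, L₂ = L₁ − 10·log₁₀(r₂/r₁).
L₂ = 60.3 − 10·log₁₀(29.0/8.0) = 60.3 − 5.593 = 54.71 dB SPL.

54.7 dB SPL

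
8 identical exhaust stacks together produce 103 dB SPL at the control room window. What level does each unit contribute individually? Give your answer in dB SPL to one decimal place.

For N identical incoherent sources L_total = L₁ + 10·log₁₀ N, so L₁ = 103 − 10·log₁₀(8) = 103 − 9.031.

94.0 dB SPL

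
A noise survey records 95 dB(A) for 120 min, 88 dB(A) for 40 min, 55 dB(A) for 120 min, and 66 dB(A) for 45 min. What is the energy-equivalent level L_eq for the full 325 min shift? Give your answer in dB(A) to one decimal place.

91.0 dB(A)

The energy average is taken in the linear domain: L_eq = 10·log₁₀[(Σ tᵢ·10^(Lᵢ/10))/T], T = 325 min.
Σ tᵢ·10^(Lᵢ/10) = 120·10^(95/10) + 40·10^(88/10) + 120·10^(55/10) + 45·10^(66/10) = 4.049e+11.
L_eq = 10·log₁₀(4.049e+11/325) = 90.95 dB(A).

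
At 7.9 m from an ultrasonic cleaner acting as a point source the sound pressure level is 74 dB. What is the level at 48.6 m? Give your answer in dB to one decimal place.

Point-source attenuation: ΔL = 20·log₁₀(r₂/r₁) = 20·log₁₀(48.6/7.9) = 15.780 dB.
L₂ = 74 − 20·log₁₀(48.6/7.9) = 74 − 15.780 = 58.22 dB.

58.2 dB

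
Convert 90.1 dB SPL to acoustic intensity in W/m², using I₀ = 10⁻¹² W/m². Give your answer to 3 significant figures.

L = 10·log₁₀(I/I₀) ⇒ I = I₀·10^(L/10) = 10⁻¹² × 10^9.01.

0.00102 W/m²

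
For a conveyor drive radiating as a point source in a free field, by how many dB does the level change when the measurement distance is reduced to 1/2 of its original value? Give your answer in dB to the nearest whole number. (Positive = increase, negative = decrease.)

+6 dB

Point-source spreading: ΔL = −20·log₁₀(r₂/r₁).
ΔL = −20·log₁₀(0.5) = +6.02 dB.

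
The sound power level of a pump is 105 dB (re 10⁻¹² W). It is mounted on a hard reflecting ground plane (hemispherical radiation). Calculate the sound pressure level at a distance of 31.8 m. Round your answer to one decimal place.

67.0 dB

The power spreads over a hemisphere of area 2π·r², so L_p = L_w − 10·log₁₀(2π·r²).
2π·r² = 6354 m², 10·log₁₀ of that is 38.030 dB.
L_p = 105 − 38.030 = 66.97 dB.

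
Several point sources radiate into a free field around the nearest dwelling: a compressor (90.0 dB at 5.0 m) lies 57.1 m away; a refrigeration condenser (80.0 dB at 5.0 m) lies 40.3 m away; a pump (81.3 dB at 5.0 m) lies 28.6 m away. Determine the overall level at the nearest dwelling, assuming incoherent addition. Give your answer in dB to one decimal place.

71.2 dB

Apply inverse-square spreading to bring every level to the receiver, then sum 10^(L/10).
compressor: 90.0 − 20·log₁₀(57.1/5.0) = 90.0 − 21.15 = 68.85 dB.
refrigeration condenser: 80.0 − 20·log₁₀(40.3/5.0) = 80.0 − 18.13 = 61.87 dB.
pump: 81.3 − 20·log₁₀(28.6/5.0) = 81.3 − 15.15 = 66.15 dB.
Σ 10^(L/10) = 1.333e+07 → L_total = 10·log₁₀(1.333e+07) = 71.25 dB.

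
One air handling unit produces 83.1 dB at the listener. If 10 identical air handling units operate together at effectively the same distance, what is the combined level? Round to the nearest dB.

93 dB

N identical incoherent sources raise the level by 10·log₁₀ N.
L_total = 83.1 + 10·log₁₀(10) = 83.1 + 10.000 = 93.10 dB.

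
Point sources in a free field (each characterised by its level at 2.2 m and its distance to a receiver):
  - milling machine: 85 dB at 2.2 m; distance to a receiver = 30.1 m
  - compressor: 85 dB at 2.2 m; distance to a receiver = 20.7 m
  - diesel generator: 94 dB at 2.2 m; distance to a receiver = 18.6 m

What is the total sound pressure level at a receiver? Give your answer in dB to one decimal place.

76.1 dB

Propagate each source to the receiver with L = L_ref − 20·log₁₀(r/r_ref), then add intensities.
milling machine: 85 − 20·log₁₀(30.1/2.2) = 85 − 22.72 = 62.28 dB.
compressor: 85 − 20·log₁₀(20.7/2.2) = 85 − 19.47 = 65.53 dB.
diesel generator: 94 − 20·log₁₀(18.6/2.2) = 94 − 18.54 = 75.46 dB.
Σ 10^(L/10) = 4.040e+07 → L_total = 10·log₁₀(4.040e+07) = 76.06 dB.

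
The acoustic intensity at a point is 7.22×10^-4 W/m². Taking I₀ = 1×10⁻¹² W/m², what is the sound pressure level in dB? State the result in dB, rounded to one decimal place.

Dividing by I₀ shifts the exponent by 12: I/I₀ = 7.22×10^8.
L = 10·(0.8585 + 8) = 88.59 dB.

88.6 dB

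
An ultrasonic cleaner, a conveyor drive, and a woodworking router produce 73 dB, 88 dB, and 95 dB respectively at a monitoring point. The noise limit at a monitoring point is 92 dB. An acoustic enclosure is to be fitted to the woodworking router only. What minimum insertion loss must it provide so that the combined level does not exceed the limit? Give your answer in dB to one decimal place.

Everything except the woodworking router sums to 10^(73/10) + 10^(88/10) = 6.509e+08 in linear terms, 88.14 dB.
The limit corresponds to 10^(92/10) = 1.585e+09; subtracting the fixed part leaves 9.340e+08 for the woodworking router, i.e. 89.70 dB.
Required insertion loss = 95 − 89.70 = 5.30 dB.

5.3 dB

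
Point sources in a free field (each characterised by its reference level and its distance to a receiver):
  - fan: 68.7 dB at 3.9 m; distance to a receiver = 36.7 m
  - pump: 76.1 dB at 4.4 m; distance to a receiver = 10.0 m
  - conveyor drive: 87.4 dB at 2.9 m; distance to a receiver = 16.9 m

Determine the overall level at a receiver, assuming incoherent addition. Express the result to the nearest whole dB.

Propagate each source to the receiver with L = L_ref − 20·log₁₀(r/r_ref), then add intensities.
fan: 68.7 − 20·log₁₀(36.7/3.9) = 68.7 − 19.47 = 49.23 dB.
pump: 76.1 − 20·log₁₀(10.0/4.4) = 76.1 − 7.13 = 68.97 dB.
conveyor drive: 87.4 − 20·log₁₀(16.9/2.9) = 87.4 − 15.31 = 72.09 dB.
Σ 10^(L/10) = 2.415e+07 → L_total = 10·log₁₀(2.415e+07) = 73.83 dB.

74 dB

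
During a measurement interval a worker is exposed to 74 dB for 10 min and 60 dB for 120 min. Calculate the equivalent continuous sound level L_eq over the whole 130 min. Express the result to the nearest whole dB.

The energy average is taken in the linear domain: L_eq = 10·log₁₀[(Σ tᵢ·10^(Lᵢ/10))/T], T = 130 min.
Σ tᵢ·10^(Lᵢ/10) = 10·10^(74/10) + 120·10^(60/10) = 3.712e+08.
L_eq = 10·log₁₀(3.712e+08/130) = 64.56 dB.

65 dB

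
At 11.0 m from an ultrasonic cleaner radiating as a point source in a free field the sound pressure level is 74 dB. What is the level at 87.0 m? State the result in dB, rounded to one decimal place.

Spherical spreading from a point source gives a 20·log₁₀(r₂/r₁) drop.
L₂ = 74 − 20·log₁₀(87.0/11.0) = 74 − 17.963 = 56.04 dB.

56.0 dB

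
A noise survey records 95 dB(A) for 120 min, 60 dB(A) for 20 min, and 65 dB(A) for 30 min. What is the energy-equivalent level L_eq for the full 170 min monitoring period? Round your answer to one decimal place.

L_eq = 10·log₁₀[(1/T)·Σ tᵢ·10^(Lᵢ/10)] with T = 170 min.
Σ tᵢ·10^(Lᵢ/10) = 120·10^(95/10) + 20·10^(60/10) + 30·10^(65/10) = 3.796e+11.
L_eq = 10·log₁₀(3.796e+11/170) = 93.49 dB(A).

93.5 dB(A)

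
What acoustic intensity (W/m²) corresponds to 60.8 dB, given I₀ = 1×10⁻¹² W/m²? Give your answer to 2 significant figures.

1.2e-06 W/m²

I = I₀·10^(L/10) = 10⁻¹² × 10^(60.8/10) = 10^(-5.920).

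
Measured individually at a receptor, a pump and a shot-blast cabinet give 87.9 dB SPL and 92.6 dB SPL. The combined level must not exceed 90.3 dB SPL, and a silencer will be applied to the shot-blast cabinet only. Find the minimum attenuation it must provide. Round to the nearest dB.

6 dB

Everything except the shot-blast cabinet sums to 10^(87.9/10) = 6.166e+08 in linear terms, 87.90 dB SPL.
The limit corresponds to 10^(90.3/10) = 1.072e+09; subtracting the fixed part leaves 4.549e+08 for the shot-blast cabinet, i.e. 86.58 dB SPL.
Required insertion loss = 92.6 − 86.58 = 6.02 dB.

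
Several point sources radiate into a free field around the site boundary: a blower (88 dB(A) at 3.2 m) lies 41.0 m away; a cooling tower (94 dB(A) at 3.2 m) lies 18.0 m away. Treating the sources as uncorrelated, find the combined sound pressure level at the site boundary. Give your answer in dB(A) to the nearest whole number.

79 dB(A)

Propagate each source to the receiver with L = L_ref − 20·log₁₀(r/r_ref), then add intensities.
blower: 88 − 20·log₁₀(41.0/3.2) = 88 − 22.15 = 65.85 dB(A).
cooling tower: 94 − 20·log₁₀(18.0/3.2) = 94 − 15.00 = 79.00 dB(A).
Σ 10^(L/10) = 8.323e+07 → L_total = 10·log₁₀(8.323e+07) = 79.20 dB(A).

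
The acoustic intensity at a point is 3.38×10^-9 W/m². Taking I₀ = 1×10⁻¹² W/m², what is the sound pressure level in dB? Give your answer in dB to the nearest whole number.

I/I₀ = 3.38×10^-9/10⁻¹² = 3.38×10^3, and L = 10·log₁₀(I/I₀).
L = 10·(0.5289 + 3) = 35.29 dB.

35 dB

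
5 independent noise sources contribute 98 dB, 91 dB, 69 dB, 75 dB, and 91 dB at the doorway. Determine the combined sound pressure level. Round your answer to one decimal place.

99.5 dB

Incoherent sources combine by intensity addition: L_total = 10·log₁₀(Σ 10^(L_i/10)).
Σ 10^(L/10) = 10^(98/10) + 10^(91/10) + 10^(69/10) + 10^(75/10) + 10^(91/10) = 8.867e+09.
L_total = 10·log₁₀(8.867e+09) = 99.48 dB.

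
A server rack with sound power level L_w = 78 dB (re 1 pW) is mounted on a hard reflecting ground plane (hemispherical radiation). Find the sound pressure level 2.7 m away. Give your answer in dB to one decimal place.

L_p = L_w − 10·log₁₀(2π·r²) with r = 2.7 m.
2π·r² = 45.8 m², 10·log₁₀ of that is 16.609 dB.
L_p = 78 − 16.609 = 61.39 dB.

61.4 dB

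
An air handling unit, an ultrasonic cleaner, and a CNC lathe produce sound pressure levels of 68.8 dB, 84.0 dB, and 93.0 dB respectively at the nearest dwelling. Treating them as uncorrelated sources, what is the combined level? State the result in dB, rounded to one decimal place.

For uncorrelated sources the intensities add, so convert each level to linear form, sum, and take 10·log₁₀ of the total.
Σ 10^(L/10) = 10^(68.8/10) + 10^(84.0/10) + 10^(93.0/10) = 2.254e+09.
L_total = 10·log₁₀(2.254e+09) = 93.53 dB.

93.5 dB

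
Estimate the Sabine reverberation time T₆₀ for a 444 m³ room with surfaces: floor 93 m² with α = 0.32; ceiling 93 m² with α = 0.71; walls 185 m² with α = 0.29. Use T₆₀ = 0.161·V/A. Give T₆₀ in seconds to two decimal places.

0.48 s

A = Σ Sᵢαᵢ = 93·0.32 + 93·0.71 + 185·0.29 = 149.44 m².
T₆₀ = 0.161 × 444 / 149.44 = 0.478 s.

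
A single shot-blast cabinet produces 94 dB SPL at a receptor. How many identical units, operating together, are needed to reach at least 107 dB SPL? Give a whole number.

20

N identical sources give L₁ + 10·log₁₀ N, so require 10·log₁₀ N ≥ 107 − 94 = 13.0 dB.
N ≥ 10^(13.0/10) = 19.953, so N = 20.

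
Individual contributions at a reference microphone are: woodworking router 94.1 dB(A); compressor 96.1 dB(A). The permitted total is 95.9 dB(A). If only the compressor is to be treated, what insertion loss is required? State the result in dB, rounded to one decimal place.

4.9 dB

Fixed contribution from the other source: Σ 10^(L/10) = 10^(94.1/10) = 2.570e+09 (94.10 dB(A)).
To meet 95.9 dB(A) overall, the treated compressor may contribute at most 10^(95.9/10) − 2.570e+09 = 1.320e+09, i.e. 91.21 dB(A).
Required insertion loss = 96.1 − 91.21 = 4.89 dB.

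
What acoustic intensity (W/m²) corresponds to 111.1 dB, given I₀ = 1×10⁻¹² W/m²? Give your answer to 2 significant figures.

I/I₀ = 10^(111.1/10) = 1.288e+11, so I = 1.288e+11 × 10⁻¹² W/m².

0.13 W/m²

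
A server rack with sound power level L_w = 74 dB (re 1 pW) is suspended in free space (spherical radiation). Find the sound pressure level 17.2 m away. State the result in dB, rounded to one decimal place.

L_p = L_w − 10·log₁₀(4π·r²) with r = 17.2 m.
4π·r² = 3718 m², 10·log₁₀ of that is 35.703 dB.
L_p = 74 − 35.703 = 38.30 dB.

38.3 dB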